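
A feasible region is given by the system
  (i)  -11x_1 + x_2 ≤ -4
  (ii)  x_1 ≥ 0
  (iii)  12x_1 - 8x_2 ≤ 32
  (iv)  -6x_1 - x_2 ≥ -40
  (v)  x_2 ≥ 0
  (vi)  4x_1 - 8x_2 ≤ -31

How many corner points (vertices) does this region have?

3

Of the 15 pairwise boundary intersections, those satisfying every inequality are:
  (44/17, 416/17)
  (3/4, 17/4)
  (289/52, 173/26)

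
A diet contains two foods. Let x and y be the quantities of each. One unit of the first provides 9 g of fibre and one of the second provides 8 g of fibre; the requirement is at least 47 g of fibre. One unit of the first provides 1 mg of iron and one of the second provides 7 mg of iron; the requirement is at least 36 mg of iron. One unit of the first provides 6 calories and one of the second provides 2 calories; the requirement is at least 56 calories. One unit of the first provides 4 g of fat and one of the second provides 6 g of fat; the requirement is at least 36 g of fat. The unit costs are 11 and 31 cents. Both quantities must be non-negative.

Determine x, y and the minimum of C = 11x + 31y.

x = 8, y = 4, minimum C = 212

Feasible corners and C = 11x + 31y:
  (0, 28) → C = 868
  (36, 0) → C = 396
  (8, 4) → C = 212
The feasible region is unbounded (it extends along (0, 1), (1, 0)), but C strictly increases along every unbounded feasible direction, so there is no improving ray and the minimum is attained at a vertex.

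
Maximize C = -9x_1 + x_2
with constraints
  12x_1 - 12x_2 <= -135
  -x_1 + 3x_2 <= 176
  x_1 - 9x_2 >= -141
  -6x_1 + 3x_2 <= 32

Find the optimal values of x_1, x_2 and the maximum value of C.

Vertices and C = -9x_1 + x_2:
  (159/32, 519/32) → C = -57/2
  (7/12, 71/6) → C = 79/12
  (45/17, 814/51) → C = -401/51

At the optimal vertex, 12x_1 - 12x_2 = -135 and -6x_1 + 3x_2 = 32.
Solving simultaneously gives x_1 = 7/12, x_2 = 71/6.

x_1 = 7/12, x_2 = 71/6, maximum C = 79/12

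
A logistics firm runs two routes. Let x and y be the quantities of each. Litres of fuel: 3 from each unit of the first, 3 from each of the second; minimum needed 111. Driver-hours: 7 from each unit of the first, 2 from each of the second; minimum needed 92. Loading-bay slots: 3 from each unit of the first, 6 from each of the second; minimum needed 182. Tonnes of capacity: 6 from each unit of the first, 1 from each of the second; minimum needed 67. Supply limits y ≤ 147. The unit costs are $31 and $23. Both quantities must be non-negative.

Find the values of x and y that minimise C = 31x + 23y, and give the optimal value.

The feasible region is unbounded (it extends along (1, 0)), but C strictly increases along every unbounded feasible direction, so there is no improving ray and the minimum is attained at a vertex.

x = 6, y = 31, minimum C = 899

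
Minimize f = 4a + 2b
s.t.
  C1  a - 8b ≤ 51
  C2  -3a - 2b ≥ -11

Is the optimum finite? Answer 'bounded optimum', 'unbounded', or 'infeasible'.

From the feasible point (95/13, -71/13), moving in the direction (-2, 3) keeps every constraint satisfied while f decreases without bound.

unbounded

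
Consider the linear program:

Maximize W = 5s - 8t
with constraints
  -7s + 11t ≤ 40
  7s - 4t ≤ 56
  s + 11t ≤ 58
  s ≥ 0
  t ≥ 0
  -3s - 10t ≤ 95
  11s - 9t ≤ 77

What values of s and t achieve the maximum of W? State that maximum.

s = 7, t = 0, maximum W = 35

Corner points and W = 5s - 8t:
  (9/4, 223/44) → W = -1289/44
  (0, 40/11) → W = -320/11
  (848/81, 350/81) → W = 160/9
  (196/19, 77/19) → W = 364/19
  (0, 0) → W = 0
  (7, 0) → W = 35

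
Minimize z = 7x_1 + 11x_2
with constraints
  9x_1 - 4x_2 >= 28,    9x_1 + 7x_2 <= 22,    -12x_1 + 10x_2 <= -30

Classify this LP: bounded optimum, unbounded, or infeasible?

unbounded

From the feasible point (284/99, -6/11), moving in the direction (7, -9) keeps every constraint satisfied while z decreases without bound.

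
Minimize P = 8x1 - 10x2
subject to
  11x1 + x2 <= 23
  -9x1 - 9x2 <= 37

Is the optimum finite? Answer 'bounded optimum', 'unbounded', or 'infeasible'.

From the feasible point (122/45, -307/45), moving in the direction (-9, 9) keeps every constraint satisfied while P decreases without bound.

unbounded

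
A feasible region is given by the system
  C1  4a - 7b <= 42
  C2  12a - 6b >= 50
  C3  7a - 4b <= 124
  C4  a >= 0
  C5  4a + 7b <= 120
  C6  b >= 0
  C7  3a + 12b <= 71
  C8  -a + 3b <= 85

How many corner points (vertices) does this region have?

Intersecting each pair of boundary lines and keeping only the points that satisfy every inequality leaves:
  (21/2, 0)
  (1001/69, 158/69)
  (25/6, 0)
  (19/3, 13/3)

4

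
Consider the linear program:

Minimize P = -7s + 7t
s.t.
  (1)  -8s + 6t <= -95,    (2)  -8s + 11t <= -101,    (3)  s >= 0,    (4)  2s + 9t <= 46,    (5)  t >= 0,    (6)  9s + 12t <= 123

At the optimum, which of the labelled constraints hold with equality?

Corner points and P = -7s + 7t:
  (101/8, 0) → P = -707/8
  (171/13, 5/13) → P = -1162/13
  (41/3, 0) → P = -287/3

The minimum is at (41/3, 0). Substituting into each constraint, equality holds for (5) and (6); the remaining constraints have slack.

(5) and (6)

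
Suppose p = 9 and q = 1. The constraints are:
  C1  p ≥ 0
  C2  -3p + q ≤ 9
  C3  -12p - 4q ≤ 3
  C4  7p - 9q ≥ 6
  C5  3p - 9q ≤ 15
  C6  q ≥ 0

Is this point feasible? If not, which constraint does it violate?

Constraint C5: 3p - 9q = 18, which is not ≤ 15. All other constraints are satisfied.

not feasible — violates C5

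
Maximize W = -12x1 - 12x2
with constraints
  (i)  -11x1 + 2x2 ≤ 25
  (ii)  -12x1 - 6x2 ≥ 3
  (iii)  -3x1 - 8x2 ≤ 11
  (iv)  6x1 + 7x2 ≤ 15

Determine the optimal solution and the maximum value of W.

x1 = -111/47, x2 = -23/47, maximum W = 1608/47

Corner points and W = -12x1 - 12x2:
  (-26/15, 89/30) → W = -74/5
  (-111/47, -23/47) → W = 1608/47
  (7/13, -41/26) → W = 162/13

The binding constraints are -11x1 + 2x2 = 25 and -3x1 - 8x2 = 11.
Solving simultaneously gives x1 = -111/47, x2 = -23/47.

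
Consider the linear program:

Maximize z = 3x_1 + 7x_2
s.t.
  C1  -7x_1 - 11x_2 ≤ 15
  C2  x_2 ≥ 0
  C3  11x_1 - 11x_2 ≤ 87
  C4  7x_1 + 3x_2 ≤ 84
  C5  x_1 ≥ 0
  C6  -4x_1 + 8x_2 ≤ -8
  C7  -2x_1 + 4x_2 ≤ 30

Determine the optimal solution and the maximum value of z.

Extreme points and z = 3x_1 + 7x_2:
  (87/11, 0) → z = 261/11
  (2, 0) → z = 6
  (237/22, 63/22) → z = 576/11
  (174/17, 70/17) → z = 1012/17

The optimum lies where 7x_1 + 3x_2 = 84 and -4x_1 + 8x_2 = -8.
Solving simultaneously gives x_1 = 174/17, x_2 = 70/17.

x_1 = 174/17, x_2 = 70/17, maximum z = 1012/17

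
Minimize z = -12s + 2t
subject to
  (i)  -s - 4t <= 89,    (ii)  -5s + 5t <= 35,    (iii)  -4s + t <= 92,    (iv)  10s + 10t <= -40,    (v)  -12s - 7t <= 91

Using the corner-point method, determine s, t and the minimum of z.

s = 73/3, t = -85/3, minimum z = -1046/3

Vertices and z = -12s + 2t:
  (73/3, -85/3) → z = -1046/3
  (259/41, -977/41) → z = -5062/41
  (-11/2, 3/2) → z = 69
  (-140/19, -7/19) → z = 1666/19

The optimum lies where -s - 4t = 89 and 10s + 10t = -40.
Solving simultaneously gives s = 73/3, t = -85/3.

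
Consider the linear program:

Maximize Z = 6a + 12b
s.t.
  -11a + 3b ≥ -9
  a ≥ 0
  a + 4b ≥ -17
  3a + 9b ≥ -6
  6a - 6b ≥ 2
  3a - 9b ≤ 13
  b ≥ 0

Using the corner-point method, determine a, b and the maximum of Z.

Corner points and Z = 6a + 12b:
  (1, 2/3) → Z = 14
  (9/11, 0) → Z = 54/11
  (1/3, 0) → Z = 2

The binding constraints are -11a + 3b = -9 and 6a - 6b = 2.
Solving simultaneously gives a = 1, b = 2/3.

a = 1, b = 2/3, maximum Z = 14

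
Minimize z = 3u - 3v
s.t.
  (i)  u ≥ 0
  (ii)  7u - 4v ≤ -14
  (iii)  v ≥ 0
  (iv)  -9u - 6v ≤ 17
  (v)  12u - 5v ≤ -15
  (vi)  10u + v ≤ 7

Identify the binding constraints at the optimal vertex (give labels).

(i) and (vi)

Corner points and z = 3u - 3v:
  (0, 7/2) → z = -21/2
  (0, 7) → z = -21
  (14/47, 189/47) → z = -525/47

The minimum is at (0, 7). Substituting into each constraint, equality holds for (i) and (vi); the remaining constraints have slack.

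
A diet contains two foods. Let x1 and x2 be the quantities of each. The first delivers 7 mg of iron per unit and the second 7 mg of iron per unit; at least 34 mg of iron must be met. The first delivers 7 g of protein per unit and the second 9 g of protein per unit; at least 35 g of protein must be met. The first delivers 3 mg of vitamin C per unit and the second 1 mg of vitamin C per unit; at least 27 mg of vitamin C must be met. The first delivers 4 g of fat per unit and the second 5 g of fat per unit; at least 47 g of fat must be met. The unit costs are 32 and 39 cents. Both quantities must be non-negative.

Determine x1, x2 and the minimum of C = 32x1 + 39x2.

x1 = 8, x2 = 3, minimum C = 373

Feasible corners and C = 32x1 + 39x2:
  (0, 27) → C = 1053
  (47/4, 0) → C = 376
  (8, 3) → C = 373
The feasible region is unbounded (it extends along (0, 1), (1, 0)), but C strictly increases along every unbounded feasible direction, so there is no improving ray and the minimum is attained at a vertex.

The binding constraints are 3x1 + x2 = 27 and 4x1 + 5x2 = 47.
Solving simultaneously gives x1 = 8, x2 = 3.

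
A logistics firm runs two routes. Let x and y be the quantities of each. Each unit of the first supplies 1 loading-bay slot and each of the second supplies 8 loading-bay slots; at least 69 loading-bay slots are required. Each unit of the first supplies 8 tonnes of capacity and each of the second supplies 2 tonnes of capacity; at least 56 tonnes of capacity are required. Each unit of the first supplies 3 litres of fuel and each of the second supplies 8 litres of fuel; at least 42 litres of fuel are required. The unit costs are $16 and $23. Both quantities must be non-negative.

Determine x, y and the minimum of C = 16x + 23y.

Corner points and C = 16x + 23y:
  (0, 28) → C = 644
  (69, 0) → C = 1104
  (5, 8) → C = 264
The feasible region is unbounded (it extends along (0, 1), (1, 0)), but C strictly increases along every unbounded feasible direction, so there is no improving ray and the minimum is attained at a vertex.

The optimum lies where x + 8y = 69 and 8x + 2y = 56.
Solving simultaneously gives x = 5, y = 8.

x = 5, y = 8, minimum C = 264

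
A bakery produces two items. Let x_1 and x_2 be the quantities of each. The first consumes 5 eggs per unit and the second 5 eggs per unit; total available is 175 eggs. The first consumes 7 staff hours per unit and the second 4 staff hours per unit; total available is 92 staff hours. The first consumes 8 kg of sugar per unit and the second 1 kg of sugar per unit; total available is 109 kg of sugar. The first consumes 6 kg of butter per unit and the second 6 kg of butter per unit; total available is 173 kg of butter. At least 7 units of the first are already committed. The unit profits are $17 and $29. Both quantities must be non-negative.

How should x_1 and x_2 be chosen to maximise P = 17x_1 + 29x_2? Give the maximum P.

Feasible corners and P = 17x_1 + 29x_2:
  (92/7, 0) → P = 1564/7
  (7, 0) → P = 119
  (7, 43/4) → P = 1723/4

The binding constraints are 7x_1 + 4x_2 = 92 and x_1 = 7.
Solving simultaneously gives x_1 = 7, x_2 = 43/4.

x_1 = 7, x_2 = 43/4, maximum P = 1723/4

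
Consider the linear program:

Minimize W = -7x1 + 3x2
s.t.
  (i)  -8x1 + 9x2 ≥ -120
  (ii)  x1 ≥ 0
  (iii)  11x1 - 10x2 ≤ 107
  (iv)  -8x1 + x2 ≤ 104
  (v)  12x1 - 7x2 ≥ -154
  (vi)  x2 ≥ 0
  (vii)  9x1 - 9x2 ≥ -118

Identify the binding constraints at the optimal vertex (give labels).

Extreme points and W = -7x1 + 3x2:
  (0, 0) → W = 0
  (0, 118/9) → W = 118/3
  (107/11, 0) → W = -749/11
  (2143/9, 2261/9) → W = -8218/9

The minimum is at (2143/9, 2261/9). Substituting into each constraint, equality holds for (iii) and (vii); the remaining constraints have slack.

(iii) and (vii)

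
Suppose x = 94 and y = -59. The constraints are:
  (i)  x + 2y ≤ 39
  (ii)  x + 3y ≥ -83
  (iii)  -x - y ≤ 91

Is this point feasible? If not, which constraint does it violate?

feasible

(i): -24 ≤ 39 ✓
(ii): -83 ≥ -83 ✓
(iii): -35 ≤ 91 ✓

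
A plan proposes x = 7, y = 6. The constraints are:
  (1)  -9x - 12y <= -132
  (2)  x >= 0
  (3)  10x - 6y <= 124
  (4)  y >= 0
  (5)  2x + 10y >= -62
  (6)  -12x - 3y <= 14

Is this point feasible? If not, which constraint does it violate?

feasible

(1): -135 ≤ -132 ✓
(2): 7 ≥ 0 ✓
(3): 34 ≤ 124 ✓
(4): 6 ≥ 0 ✓
(5): 74 ≥ -62 ✓
(6): -102 ≤ 14 ✓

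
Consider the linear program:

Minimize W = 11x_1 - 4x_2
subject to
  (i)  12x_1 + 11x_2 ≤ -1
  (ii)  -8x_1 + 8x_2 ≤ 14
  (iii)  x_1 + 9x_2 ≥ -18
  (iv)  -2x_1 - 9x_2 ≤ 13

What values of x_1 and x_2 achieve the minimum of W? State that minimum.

Extreme points and W = 11x_1 - 4x_2:
  (-81/92, 20/23) → W = -1211/92
  (67/43, -77/43) → W = 1045/43
  (-115/44, -19/22) → W = -1113/44

At the optimal vertex, -8x_1 + 8x_2 = 14 and -2x_1 - 9x_2 = 13.
Solving simultaneously gives x_1 = -115/44, x_2 = -19/22.

x_1 = -115/44, x_2 = -19/22, minimum W = -1113/44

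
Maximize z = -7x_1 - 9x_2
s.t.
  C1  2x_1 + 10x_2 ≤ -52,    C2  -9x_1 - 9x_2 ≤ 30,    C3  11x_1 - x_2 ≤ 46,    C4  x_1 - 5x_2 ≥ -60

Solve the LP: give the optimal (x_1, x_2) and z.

x_1 = 32/9, x_2 = -62/9, maximum z = 334/9

Extreme points and z = -7x_1 - 9x_2:
  (7/3, -17/3) → z = 104/3
  (51/14, -83/14) → z = 195/7
  (32/9, -62/9) → z = 334/9

The optimum lies where -9x_1 - 9x_2 = 30 and 11x_1 - x_2 = 46.
Solving simultaneously gives x_1 = 32/9, x_2 = -62/9.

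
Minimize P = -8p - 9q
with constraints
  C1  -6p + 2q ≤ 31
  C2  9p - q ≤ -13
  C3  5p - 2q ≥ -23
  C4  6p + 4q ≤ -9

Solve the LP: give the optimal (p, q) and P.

p = -55/16, q = 93/32, minimum P = 43/32

Vertices and P = -8p - 9q:
  (-8, -17/2) → P = 281/2
  (-61/42, -1/14) → P = 515/42
  (-55/16, 93/32) → P = 43/32
The feasible region is unbounded (it extends along (-1, -9), (-1, -3)), but P strictly increases along every unbounded feasible direction, so there is no improving ray and the minimum is attained at a vertex.

At the optimal vertex, 5p - 2q = -23 and 6p + 4q = -9.
Solving simultaneously gives p = -55/16, q = 93/32.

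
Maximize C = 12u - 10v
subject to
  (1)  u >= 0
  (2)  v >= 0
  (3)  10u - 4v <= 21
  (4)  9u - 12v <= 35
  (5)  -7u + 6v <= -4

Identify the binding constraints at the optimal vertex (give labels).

(2) and (3)

Corner points and C = 12u - 10v:
  (21/10, 0) → C = 126/5
  (4/7, 0) → C = 48/7
  (55/16, 107/32) → C = 125/16

The maximum is at (21/10, 0). Substituting into each constraint, equality holds for (2) and (3); the remaining constraints have slack.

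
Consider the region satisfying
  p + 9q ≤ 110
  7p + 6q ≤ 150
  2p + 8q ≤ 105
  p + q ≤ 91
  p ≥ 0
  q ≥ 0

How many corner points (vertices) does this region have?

5

Of the 15 pairwise boundary intersections, those satisfying every inequality are:
  (13/2, 23/2)
  (0, 110/9)
  (285/22, 435/44)
  (150/7, 0)
  (0, 0)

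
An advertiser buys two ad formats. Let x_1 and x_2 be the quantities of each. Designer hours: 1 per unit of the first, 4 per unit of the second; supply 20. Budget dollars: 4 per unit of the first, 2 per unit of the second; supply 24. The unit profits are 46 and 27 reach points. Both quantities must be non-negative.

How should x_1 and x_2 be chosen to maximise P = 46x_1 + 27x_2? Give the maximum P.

Extreme points and P = 46x_1 + 27x_2:
  (0, 0) → P = 0
  (0, 5) → P = 135
  (6, 0) → P = 276
  (4, 4) → P = 292

At the optimal vertex, x_1 + 4x_2 = 20 and 4x_1 + 2x_2 = 24.
Solving simultaneously gives x_1 = 4, x_2 = 4.

x_1 = 4, x_2 = 4, maximum P = 292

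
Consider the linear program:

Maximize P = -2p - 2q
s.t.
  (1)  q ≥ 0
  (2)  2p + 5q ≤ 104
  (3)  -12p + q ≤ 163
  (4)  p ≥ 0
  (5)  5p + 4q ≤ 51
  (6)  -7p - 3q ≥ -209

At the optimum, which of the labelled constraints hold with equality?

Feasible corners and P = -2p - 2q:
  (0, 0) → P = 0
  (51/5, 0) → P = -102/5
  (0, 51/4) → P = -51/2

The maximum is at (0, 0). Substituting into each constraint, equality holds for (1) and (4); the remaining constraints have slack.

(1) and (4)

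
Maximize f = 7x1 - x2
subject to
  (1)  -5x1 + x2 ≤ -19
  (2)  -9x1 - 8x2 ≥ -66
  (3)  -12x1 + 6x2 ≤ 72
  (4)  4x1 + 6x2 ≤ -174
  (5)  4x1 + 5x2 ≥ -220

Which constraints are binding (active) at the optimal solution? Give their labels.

(2) and (5)

Extreme points and f = 7x1 - x2:
  (-30/17, -473/17) → f = 263/17
  (-125/29, -1176/29) → f = 301/29
  (894/11, -915/11) → f = 7173/11
  (2090/13, -2244/13) → f = 1298

The maximum is at (2090/13, -2244/13). Substituting into each constraint, equality holds for (2) and (5); the remaining constraints have slack.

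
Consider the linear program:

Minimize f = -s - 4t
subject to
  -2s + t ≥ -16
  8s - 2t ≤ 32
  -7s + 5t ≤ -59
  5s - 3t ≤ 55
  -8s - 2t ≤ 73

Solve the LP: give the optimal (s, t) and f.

Vertices and f = -s - 4t:
  (0, -16) → f = 64
  (-41/12, -137/6) → f = 379/4
  (21/13, -124/13) → f = 475/13
  (-247/54, -983/54) → f = 1393/18

s = 21/13, t = -124/13, minimum f = 475/13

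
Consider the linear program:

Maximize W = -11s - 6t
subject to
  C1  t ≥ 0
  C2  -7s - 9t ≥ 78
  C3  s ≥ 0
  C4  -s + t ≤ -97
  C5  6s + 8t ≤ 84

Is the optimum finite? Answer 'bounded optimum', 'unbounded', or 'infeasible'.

The boundaries -7s - 9t = 78 and -s + t = -97 meet at (795/16, -757/16), but that point violates t ≥ 0. Every candidate vertex is excluded by some other constraint, so the feasible region is empty.

infeasible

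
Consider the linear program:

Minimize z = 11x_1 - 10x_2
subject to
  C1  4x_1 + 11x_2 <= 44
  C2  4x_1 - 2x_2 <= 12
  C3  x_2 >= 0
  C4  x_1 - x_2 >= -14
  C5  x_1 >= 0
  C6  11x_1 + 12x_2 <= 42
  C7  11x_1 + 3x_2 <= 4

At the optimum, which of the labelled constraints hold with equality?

C5 and C7

Corner points and z = 11x_1 - 10x_2:
  (0, 0) → z = 0
  (4/11, 0) → z = 4
  (0, 4/3) → z = -40/3

The minimum is at (0, 4/3). Substituting into each constraint, equality holds for C5 and C7; the remaining constraints have slack.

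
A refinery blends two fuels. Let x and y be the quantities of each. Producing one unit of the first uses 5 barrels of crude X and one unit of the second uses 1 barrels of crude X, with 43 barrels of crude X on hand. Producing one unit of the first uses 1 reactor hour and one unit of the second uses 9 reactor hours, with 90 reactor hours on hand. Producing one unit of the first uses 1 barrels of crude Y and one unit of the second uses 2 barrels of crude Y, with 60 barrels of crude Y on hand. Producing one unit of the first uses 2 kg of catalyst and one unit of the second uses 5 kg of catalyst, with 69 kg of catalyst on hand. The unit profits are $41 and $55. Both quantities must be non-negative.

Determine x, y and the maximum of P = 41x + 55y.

Vertices and P = 41x + 55y:
  (0, 0) → P = 0
  (0, 10) → P = 550
  (43/5, 0) → P = 1763/5
  (27/4, 37/4) → P = 1571/2

The optimum lies where 5x + y = 43 and x + 9y = 90.
Solving simultaneously gives x = 27/4, y = 37/4.

x = 27/4, y = 37/4, maximum P = 1571/2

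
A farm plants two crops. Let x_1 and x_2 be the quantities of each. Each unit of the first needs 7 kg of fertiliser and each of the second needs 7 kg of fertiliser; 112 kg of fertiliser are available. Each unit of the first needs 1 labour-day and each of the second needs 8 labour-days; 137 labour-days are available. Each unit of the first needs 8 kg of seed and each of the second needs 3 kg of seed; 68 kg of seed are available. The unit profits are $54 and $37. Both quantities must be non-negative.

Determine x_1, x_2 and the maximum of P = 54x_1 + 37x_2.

x_1 = 4, x_2 = 12, maximum P = 660

Feasible corners and P = 54x_1 + 37x_2:
  (0, 0) → P = 0
  (0, 16) → P = 592
  (17/2, 0) → P = 459
  (4, 12) → P = 660

At the optimal vertex, 7x_1 + 7x_2 = 112 and 8x_1 + 3x_2 = 68.
Solving simultaneously gives x_1 = 4, x_2 = 12.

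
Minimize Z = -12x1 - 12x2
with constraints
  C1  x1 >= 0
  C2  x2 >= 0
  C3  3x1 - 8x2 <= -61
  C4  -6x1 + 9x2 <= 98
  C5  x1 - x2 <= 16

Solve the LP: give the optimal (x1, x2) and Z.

x1 = 242/3, x2 = 194/3, minimum Z = -1744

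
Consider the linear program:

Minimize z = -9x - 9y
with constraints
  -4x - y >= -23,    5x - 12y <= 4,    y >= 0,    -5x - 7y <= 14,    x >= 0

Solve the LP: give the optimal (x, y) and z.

x = 0, y = 23, minimum z = -207

Vertices and z = -9x - 9y:
  (280/53, 99/53) → z = -3411/53
  (0, 23) → z = -207
  (4/5, 0) → z = -36/5
  (0, 0) → z = 0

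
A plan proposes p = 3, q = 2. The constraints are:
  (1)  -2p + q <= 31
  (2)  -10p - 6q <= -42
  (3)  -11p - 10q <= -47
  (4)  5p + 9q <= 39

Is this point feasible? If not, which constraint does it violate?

(1): -4 ≤ 31 ✓
(2): -42 ≤ -42 ✓
(3): -53 ≤ -47 ✓
(4): 33 ≤ 39 ✓

feasible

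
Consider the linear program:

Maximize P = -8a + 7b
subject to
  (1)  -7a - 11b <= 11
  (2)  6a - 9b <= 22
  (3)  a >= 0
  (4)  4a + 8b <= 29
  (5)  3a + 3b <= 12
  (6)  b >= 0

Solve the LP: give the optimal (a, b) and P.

The optimum lies where a = 0 and 4a + 8b = 29.
Solving simultaneously gives a = 0, b = 29/8.

a = 0, b = 29/8, maximum P = 203/8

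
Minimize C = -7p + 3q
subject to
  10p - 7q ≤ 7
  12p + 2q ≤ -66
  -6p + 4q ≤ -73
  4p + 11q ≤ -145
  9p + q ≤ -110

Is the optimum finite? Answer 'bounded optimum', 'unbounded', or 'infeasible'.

The boundaries 10p - 7q = 7 and 9p + q = -110 meet at (-763/73, -1163/73), but that point violates -6p + 4q ≤ -73. Every candidate vertex is excluded by some other constraint, so the feasible region is empty.

infeasible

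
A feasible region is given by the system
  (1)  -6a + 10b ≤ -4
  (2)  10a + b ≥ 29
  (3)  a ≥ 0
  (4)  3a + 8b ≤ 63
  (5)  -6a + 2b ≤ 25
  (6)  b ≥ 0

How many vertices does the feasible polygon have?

4

Intersecting each pair of boundary lines and keeping only the points that satisfy every inequality leaves:
  (147/53, 67/53)
  (331/39, 61/13)
  (29/10, 0)
  (21, 0)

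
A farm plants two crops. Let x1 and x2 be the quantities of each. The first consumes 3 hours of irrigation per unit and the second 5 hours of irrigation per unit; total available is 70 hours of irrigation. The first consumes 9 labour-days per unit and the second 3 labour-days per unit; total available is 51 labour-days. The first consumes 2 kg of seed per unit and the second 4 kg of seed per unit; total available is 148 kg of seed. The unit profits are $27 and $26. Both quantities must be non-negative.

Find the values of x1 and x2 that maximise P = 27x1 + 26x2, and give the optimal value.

x1 = 5/4, x2 = 53/4, maximum P = 1513/4

Corner points and P = 27x1 + 26x2:
  (0, 0) → P = 0
  (0, 14) → P = 364
  (17/3, 0) → P = 153
  (5/4, 53/4) → P = 1513/4

The binding constraints are 3x1 + 5x2 = 70 and 9x1 + 3x2 = 51.
Solving simultaneously gives x1 = 5/4, x2 = 53/4.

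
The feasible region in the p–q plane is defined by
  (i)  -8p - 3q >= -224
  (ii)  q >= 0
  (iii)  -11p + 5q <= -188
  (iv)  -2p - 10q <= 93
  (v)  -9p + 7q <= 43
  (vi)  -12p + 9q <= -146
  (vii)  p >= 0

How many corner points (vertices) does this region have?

Pairwise boundary intersections that survive every other constraint:
  (28, 0)
  (1684/73, 960/73)
  (188/11, 0)

3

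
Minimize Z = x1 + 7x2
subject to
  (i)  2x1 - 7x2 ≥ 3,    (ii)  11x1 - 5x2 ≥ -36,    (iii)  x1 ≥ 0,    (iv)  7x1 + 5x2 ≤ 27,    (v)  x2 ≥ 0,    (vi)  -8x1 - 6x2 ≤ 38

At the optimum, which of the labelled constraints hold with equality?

Feasible corners and Z = x1 + 7x2:
  (204/59, 33/59) → Z = 435/59
  (3/2, 0) → Z = 3/2
  (27/7, 0) → Z = 27/7

The minimum is at (3/2, 0). Substituting into each constraint, equality holds for (i) and (v); the remaining constraints have slack.

(i) and (v)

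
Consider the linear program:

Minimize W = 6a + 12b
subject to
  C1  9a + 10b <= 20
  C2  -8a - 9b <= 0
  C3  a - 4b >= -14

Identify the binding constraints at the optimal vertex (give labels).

Extreme points and W = 6a + 12b:
  (180, -160) → W = -840
  (-30/23, 73/23) → W = 696/23
  (-126/41, 112/41) → W = 588/41

The minimum is at (180, -160). Substituting into each constraint, equality holds for C1 and C2; the remaining constraints have slack.

C1 and C2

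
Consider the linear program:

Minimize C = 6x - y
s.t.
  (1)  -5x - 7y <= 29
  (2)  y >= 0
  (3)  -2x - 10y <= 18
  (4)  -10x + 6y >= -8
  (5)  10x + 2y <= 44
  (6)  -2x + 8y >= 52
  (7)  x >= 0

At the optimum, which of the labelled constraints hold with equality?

Extreme points and C = 6x - y:
  (62/21, 152/21) → C = 220/21
  (0, 22) → C = -22
  (0, 13/2) → C = -13/2

The minimum is at (0, 22). Substituting into each constraint, equality holds for (5) and (7); the remaining constraints have slack.

(5) and (7)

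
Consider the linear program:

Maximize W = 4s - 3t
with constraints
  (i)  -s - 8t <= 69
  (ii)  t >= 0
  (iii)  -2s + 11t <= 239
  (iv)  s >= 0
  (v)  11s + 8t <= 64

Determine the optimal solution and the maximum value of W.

Corner points and W = 4s - 3t:
  (0, 0) → W = 0
  (64/11, 0) → W = 256/11
  (0, 8) → W = -24

The optimum lies where t = 0 and 11s + 8t = 64.
Solving simultaneously gives s = 64/11, t = 0.

s = 64/11, t = 0, maximum W = 256/11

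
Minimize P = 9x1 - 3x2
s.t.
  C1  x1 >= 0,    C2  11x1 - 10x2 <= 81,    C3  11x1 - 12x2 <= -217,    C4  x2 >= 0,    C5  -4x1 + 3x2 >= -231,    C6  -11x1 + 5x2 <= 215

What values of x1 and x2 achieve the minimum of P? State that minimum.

x1 = 0, x2 = 43, minimum P = -129

Extreme points and P = 9x1 - 3x2:
  (0, 217/12) → P = -217/4
  (0, 43) → P = -129
  (1571/11, 149) → P = 9222/11
  (2067/7, 2217/7) → P = 11952/7
The feasible region is unbounded (it extends along (5, 11), (3, 4)), but P strictly increases along every unbounded feasible direction, so there is no improving ray and the minimum is attained at a vertex.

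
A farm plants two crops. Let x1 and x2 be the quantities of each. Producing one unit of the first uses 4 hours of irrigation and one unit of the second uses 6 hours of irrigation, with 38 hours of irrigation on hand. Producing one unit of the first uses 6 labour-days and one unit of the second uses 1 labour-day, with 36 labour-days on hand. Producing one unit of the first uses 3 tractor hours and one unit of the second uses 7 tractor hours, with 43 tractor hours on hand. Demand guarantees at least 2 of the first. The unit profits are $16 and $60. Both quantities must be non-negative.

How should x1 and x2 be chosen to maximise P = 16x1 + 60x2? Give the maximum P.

Vertices and P = 16x1 + 60x2:
  (6, 0) → P = 96
  (2, 0) → P = 32
  (89/16, 21/8) → P = 493/2
  (2, 5) → P = 332

At the optimal vertex, 4x1 + 6x2 = 38 and x1 = 2.
Solving simultaneously gives x1 = 2, x2 = 5.

x1 = 2, x2 = 5, maximum P = 332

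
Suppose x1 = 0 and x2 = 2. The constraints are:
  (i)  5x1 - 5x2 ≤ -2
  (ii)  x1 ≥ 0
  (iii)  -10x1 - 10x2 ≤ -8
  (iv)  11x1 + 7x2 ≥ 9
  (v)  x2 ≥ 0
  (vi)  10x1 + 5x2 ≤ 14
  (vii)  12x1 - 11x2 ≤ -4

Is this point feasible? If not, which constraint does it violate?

feasible

(i): -10 ≤ -2 ✓
(ii): 0 ≥ 0 ✓
(iii): -20 ≤ -8 ✓
(iv): 14 ≥ 9 ✓
(v): 2 ≥ 0 ✓
(vi): 10 ≤ 14 ✓
(vii): -22 ≤ -4 ✓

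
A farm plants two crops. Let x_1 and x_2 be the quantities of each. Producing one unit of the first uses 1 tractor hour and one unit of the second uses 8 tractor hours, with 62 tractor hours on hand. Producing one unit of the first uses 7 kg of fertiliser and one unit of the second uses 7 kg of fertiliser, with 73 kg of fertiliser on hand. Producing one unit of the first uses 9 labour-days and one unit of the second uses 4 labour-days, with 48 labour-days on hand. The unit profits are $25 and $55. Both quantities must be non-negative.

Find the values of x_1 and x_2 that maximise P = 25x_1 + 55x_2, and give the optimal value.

Vertices and P = 25x_1 + 55x_2:
  (0, 0) → P = 0
  (0, 31/4) → P = 1705/4
  (16/3, 0) → P = 400/3
  (2, 15/2) → P = 925/2

At the optimal vertex, x_1 + 8x_2 = 62 and 9x_1 + 4x_2 = 48.
Solving simultaneously gives x_1 = 2, x_2 = 15/2.

x_1 = 2, x_2 = 15/2, maximum P = 925/2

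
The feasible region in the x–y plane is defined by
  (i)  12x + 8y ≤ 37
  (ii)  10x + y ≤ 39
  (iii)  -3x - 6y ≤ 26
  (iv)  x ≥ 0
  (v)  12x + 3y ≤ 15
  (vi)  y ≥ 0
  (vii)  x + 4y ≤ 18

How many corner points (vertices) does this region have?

Of the 21 pairwise boundary intersections, those satisfying every inequality are:
  (3/20, 22/5)
  (1/10, 179/40)
  (0, 0)
  (0, 9/2)
  (5/4, 0)

5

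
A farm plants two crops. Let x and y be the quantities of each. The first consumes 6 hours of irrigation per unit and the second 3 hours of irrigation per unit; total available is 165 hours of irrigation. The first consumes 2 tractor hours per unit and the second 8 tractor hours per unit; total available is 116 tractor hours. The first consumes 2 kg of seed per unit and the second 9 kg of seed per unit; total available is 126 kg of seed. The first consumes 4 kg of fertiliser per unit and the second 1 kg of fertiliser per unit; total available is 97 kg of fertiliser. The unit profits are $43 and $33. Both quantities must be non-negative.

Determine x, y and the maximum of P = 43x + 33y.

x = 22, y = 9, maximum P = 1243

The optimum lies where 2x + 8y = 116 and 4x + y = 97.
Solving simultaneously gives x = 22, y = 9.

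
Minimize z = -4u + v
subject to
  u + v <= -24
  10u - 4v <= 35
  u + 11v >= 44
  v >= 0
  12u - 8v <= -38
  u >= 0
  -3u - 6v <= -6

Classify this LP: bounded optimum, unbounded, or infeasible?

infeasible

The boundaries u + v = -24 and -3u - 6v = -6 meet at (-50, 26), but that point violates u ≥ 0. Every candidate vertex is excluded by some other constraint, so the feasible region is empty.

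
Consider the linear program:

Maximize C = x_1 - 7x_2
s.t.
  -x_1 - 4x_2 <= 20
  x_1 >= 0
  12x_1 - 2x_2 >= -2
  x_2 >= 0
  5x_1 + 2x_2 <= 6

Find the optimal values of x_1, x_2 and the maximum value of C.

Corner points and C = x_1 - 7x_2:
  (0, 1) → C = -7
  (0, 0) → C = 0
  (4/17, 41/17) → C = -283/17
  (6/5, 0) → C = 6/5

x_1 = 6/5, x_2 = 0, maximum C = 6/5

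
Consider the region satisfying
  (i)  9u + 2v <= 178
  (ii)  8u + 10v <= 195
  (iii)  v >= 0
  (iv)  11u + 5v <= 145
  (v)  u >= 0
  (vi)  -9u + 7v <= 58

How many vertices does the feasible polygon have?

Pairwise boundary intersections that survive every other constraint:
  (95/14, 197/14)
  (785/146, 2219/146)
  (145/11, 0)
  (0, 0)
  (0, 58/7)

5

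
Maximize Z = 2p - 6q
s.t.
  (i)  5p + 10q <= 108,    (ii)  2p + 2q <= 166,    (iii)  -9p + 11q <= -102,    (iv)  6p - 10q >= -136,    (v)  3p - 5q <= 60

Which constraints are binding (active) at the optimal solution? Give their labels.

Corner points and Z = 2p - 6q:
  (2208/145, 462/145) → Z = 1644/145
  (228/11, 24/55) → Z = 2136/55
  (-25/2, -39/2) → Z = 92

The maximum is at (-25/2, -39/2). Substituting into each constraint, equality holds for (iii) and (v); the remaining constraints have slack.

(iii) and (v)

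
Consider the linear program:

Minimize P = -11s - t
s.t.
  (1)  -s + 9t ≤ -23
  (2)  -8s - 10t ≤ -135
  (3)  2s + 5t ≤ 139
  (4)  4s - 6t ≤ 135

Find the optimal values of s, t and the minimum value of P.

s = 359/10, t = 43/30, minimum P = -1189/3

Extreme points and P = -11s - t:
  (1445/82, -49/82) → P = -7923/41
  (359/10, 43/30) → P = -1189/3
  (270/11, -135/22) → P = -5805/22

The optimum lies where -s + 9t = -23 and 4s - 6t = 135.
Solving simultaneously gives s = 359/10, t = 43/30.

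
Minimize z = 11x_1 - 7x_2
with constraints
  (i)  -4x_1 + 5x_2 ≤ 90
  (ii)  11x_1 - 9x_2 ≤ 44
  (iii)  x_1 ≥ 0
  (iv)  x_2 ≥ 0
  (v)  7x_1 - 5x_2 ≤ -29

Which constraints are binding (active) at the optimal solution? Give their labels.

(i) and (iii)

Extreme points and z = 11x_1 - 7x_2:
  (0, 18) → z = -126
  (61/3, 514/15) → z = -81/5
  (0, 29/5) → z = -203/5

The minimum is at (0, 18). Substituting into each constraint, equality holds for (i) and (iii); the remaining constraints have slack.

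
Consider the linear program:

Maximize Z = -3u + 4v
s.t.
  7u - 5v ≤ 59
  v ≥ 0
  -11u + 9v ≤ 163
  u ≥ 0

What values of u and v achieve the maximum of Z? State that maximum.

Vertices and Z = -3u + 4v:
  (59/7, 0) → Z = -177/7
  (673/4, 895/4) → Z = 1561/4
  (0, 0) → Z = 0
  (0, 163/9) → Z = 652/9

u = 673/4, v = 895/4, maximum Z = 1561/4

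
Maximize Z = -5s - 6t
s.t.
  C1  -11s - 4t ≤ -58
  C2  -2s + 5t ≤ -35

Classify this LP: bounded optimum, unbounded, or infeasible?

From the feasible point (430/63, -269/63), moving in the direction (4, -11) keeps every constraint satisfied while Z increases without bound.

unbounded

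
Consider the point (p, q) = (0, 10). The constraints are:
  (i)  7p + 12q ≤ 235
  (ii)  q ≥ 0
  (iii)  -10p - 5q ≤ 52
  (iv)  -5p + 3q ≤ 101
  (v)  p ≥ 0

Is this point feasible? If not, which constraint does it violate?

(i): 120 ≤ 235 ✓
(ii): 10 ≥ 0 ✓
(iii): -50 ≤ 52 ✓
(iv): 30 ≤ 101 ✓
(v): 0 ≥ 0 ✓

feasible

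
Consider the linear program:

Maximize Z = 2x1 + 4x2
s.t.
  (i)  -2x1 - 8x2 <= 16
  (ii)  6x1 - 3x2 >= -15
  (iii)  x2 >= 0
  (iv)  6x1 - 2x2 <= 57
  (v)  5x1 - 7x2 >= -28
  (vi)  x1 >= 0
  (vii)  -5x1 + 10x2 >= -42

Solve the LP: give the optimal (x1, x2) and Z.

Feasible corners and Z = 2x1 + 4x2:
  (0, 0) → Z = 0
  (42/5, 0) → Z = 84/5
  (455/32, 453/32) → Z = 1361/16
  (243/25, 33/50) → Z = 552/25
  (0, 4) → Z = 16

The binding constraints are 6x1 - 2x2 = 57 and 5x1 - 7x2 = -28.
Solving simultaneously gives x1 = 455/32, x2 = 453/32.

x1 = 455/32, x2 = 453/32, maximum Z = 1361/16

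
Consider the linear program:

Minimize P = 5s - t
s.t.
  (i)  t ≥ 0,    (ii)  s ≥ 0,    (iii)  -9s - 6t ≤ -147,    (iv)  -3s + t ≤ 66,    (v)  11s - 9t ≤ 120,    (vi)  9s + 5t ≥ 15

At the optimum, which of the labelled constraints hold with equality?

(ii) and (iv)

Vertices and P = 5s - t:
  (0, 49/2) → P = -49/2
  (0, 66) → P = -66
  (681/49, 179/49) → P = 3226/49
The feasible region is unbounded (it extends along (1, 3), (9, 11)), but P strictly increases along every unbounded feasible direction, so there is no improving ray and the minimum is attained at a vertex.

The minimum is at (0, 66). Substituting into each constraint, equality holds for (ii) and (iv); the remaining constraints have slack.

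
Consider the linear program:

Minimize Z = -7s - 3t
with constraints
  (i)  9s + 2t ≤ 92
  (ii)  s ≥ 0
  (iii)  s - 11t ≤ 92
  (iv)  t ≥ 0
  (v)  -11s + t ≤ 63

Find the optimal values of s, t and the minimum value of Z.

s = 0, t = 46, minimum Z = -138

Feasible corners and Z = -7s - 3t:
  (0, 46) → Z = -138
  (92/9, 0) → Z = -644/9
  (0, 0) → Z = 0

The optimum lies where 9s + 2t = 92 and s = 0.
Solving simultaneously gives s = 0, t = 46.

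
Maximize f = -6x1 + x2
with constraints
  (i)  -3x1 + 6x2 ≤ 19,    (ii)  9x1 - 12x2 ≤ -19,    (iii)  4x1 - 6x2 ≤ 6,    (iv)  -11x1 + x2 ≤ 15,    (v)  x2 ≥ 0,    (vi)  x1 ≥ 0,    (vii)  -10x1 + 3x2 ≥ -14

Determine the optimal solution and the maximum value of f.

x1 = 0, x2 = 19/6, maximum f = 19/6

The optimum lies where -3x1 + 6x2 = 19 and x1 = 0.
Solving simultaneously gives x1 = 0, x2 = 19/6.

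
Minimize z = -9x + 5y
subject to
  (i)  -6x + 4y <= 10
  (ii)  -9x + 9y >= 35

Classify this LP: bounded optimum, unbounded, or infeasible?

unbounded

From the feasible point (25/9, 20/3), moving in the direction (4, 6) keeps every constraint satisfied while z decreases without bound.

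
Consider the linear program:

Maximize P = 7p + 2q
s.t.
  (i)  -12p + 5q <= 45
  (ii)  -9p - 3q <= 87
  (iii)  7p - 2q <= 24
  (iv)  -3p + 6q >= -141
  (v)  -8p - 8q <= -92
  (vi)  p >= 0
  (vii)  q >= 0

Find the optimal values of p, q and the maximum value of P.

p = 210/11, q = 603/11, maximum P = 2676/11

Vertices and P = 7p + 2q:
  (210/11, 603/11) → P = 2676/11
  (25/34, 183/17) → P = 907/34
  (47/9, 113/18) → P = 442/9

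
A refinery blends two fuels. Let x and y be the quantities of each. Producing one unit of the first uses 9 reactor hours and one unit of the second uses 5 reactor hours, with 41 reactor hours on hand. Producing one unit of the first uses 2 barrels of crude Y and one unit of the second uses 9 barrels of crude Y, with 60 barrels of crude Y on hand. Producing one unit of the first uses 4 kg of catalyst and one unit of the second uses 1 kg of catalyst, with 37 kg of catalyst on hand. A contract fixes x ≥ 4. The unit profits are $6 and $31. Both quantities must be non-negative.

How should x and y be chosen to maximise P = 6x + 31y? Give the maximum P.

x = 4, y = 1, maximum P = 55

Vertices and P = 6x + 31y:
  (41/9, 0) → P = 82/3
  (4, 0) → P = 24
  (4, 1) → P = 55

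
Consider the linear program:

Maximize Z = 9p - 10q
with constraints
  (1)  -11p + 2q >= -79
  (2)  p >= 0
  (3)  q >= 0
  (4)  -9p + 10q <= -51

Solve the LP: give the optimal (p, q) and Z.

p = 79/11, q = 0, maximum Z = 711/11

Corner points and Z = 9p - 10q:
  (79/11, 0) → Z = 711/11
  (172/23, 75/46) → Z = 51
  (17/3, 0) → Z = 51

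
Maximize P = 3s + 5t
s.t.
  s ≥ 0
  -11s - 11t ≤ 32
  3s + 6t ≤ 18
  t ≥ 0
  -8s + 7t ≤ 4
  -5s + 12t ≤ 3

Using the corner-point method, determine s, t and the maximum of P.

Feasible corners and P = 3s + 5t:
  (0, 0) → P = 0
  (0, 1/4) → P = 5/4
  (6, 0) → P = 18
  (3, 3/2) → P = 33/2

The binding constraints are 3s + 6t = 18 and t = 0.
Solving simultaneously gives s = 6, t = 0.

s = 6, t = 0, maximum P = 18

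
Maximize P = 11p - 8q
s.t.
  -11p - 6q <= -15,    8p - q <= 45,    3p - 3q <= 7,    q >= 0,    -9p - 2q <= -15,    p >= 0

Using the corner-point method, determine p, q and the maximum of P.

p = 128/21, q = 79/21, maximum P = 776/21

Corner points and P = 11p - 8q:
  (128/21, 79/21) → P = 776/21
  (7/3, 0) → P = 77/3
  (5/3, 0) → P = 55/3
  (0, 15/2) → P = -60
The feasible region is unbounded (it extends along (0, 1), (1, 8)), but P strictly decreases along every unbounded feasible direction, so there is no improving ray and the maximum is attained at a vertex.

The binding constraints are 8p - q = 45 and 3p - 3q = 7.
Solving simultaneously gives p = 128/21, q = 79/21.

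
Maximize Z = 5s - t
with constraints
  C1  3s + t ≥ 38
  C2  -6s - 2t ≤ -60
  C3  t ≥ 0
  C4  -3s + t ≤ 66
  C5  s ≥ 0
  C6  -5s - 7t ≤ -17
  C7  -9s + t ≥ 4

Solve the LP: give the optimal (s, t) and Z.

Corner points and Z = 5s - t:
  (0, 38) → Z = -38
  (17/6, 59/2) → Z = -46/3
  (0, 66) → Z = -66
  (31/3, 97) → Z = -136/3

s = 17/6, t = 59/2, maximum Z = -46/3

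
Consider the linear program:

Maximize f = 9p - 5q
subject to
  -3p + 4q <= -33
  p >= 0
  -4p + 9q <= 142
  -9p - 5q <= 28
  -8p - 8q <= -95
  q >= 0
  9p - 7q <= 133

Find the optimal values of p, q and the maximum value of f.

p = 301/15, q = 34/5, maximum f = 733/5

Extreme points and f = 9p - 5q:
  (23/2, 3/8) → f = 813/8
  (301/15, 34/5) → f = 733/5
  (95/8, 0) → f = 855/8
  (133/9, 0) → f = 133

The binding constraints are -3p + 4q = -33 and 9p - 7q = 133.
Solving simultaneously gives p = 301/15, q = 34/5.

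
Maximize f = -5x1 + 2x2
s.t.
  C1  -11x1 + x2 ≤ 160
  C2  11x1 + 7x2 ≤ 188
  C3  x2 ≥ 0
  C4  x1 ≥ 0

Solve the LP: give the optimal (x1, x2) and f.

x1 = 0, x2 = 188/7, maximum f = 376/7

Extreme points and f = -5x1 + 2x2:
  (188/11, 0) → f = -940/11
  (0, 188/7) → f = 376/7
  (0, 0) → f = 0

The optimum lies where 11x1 + 7x2 = 188 and x1 = 0.
Solving simultaneously gives x1 = 0, x2 = 188/7.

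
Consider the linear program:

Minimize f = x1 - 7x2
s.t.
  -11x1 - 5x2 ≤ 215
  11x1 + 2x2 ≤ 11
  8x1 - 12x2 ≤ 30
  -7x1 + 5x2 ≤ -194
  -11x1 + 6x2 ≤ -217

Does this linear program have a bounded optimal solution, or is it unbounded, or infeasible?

infeasible

The boundaries -11x1 - 5x2 = 215 and 11x1 + 2x2 = 11 meet at (485/33, -226/3), but that point violates 8x1 - 12x2 ≤ 30. Every candidate vertex is excluded by some other constraint, so the feasible region is empty.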